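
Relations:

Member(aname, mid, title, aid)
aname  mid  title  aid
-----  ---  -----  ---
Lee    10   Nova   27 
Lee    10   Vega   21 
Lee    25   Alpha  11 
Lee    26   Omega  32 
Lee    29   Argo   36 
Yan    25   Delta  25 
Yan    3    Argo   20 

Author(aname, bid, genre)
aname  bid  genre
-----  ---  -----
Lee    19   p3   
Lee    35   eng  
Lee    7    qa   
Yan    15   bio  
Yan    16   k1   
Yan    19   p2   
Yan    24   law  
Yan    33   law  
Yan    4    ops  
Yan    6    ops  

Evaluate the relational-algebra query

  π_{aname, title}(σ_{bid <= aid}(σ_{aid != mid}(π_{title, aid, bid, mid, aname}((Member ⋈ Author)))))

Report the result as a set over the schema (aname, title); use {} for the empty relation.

Member ⋈ Author (natural join on aname): {(Lee, 10, Nova, 27, 19, p3), (Lee, 10, Nova, 27, 35, eng), (Lee, 10, Nova, 27, 7, qa), (Lee, 10, Vega, 21, 19, p3), (Lee, 10, Vega, 21, 35, eng), (Lee, 10, Vega, 21, 7, qa), (Lee, 25, Alpha, 11, 19, p3), (Lee, 25, Alpha, 11, 35, eng), (Lee, 25, Alpha, 11, 7, qa), (Lee, 26, Omega, 32, 19, p3), (Lee, 26, Omega, 32, 35, eng), (Lee, 26, Omega, 32, 7, qa), (Lee, 29, Argo, 36, 19, p3), (Lee, 29, Argo, 36, 35, eng), (Lee, 29, Argo, 36, 7, qa), (Yan, 25, Delta, 25, 15, bio), (Yan, 25, Delta, 25, 16, k1), (Yan, 25, Delta, 25, 19, p2), (Yan, 25, Delta, 25, 24, law), (Yan, 25, Delta, 25, 33, law), (Yan, 25, Delta, 25, 4, ops), (Yan, 25, Delta, 25, 6, ops), (Yan, 3, Argo, 20, 15, bio), (Yan, 3, Argo, 20, 16, k1), (Yan, 3, Argo, 20, 19, p2), (Yan, 3, Argo, 20, 24, law), (Yan, 3, Argo, 20, 33, law), (Yan, 3, Argo, 20, 4, ops), (Yan, 3, Argo, 20, 6, ops)}
Keep only column(s) title, aid, bid, mid, aname: {(Alpha, 11, 19, 25, Lee), (Alpha, 11, 35, 25, Lee), (Alpha, 11, 7, 25, Lee), (Argo, 20, 15, 3, Yan), (Argo, 20, 16, 3, Yan), (Argo, 20, 19, 3, Yan), (Argo, 20, 24, 3, Yan), (Argo, 20, 33, 3, Yan), (Argo, 20, 4, 3, Yan), (Argo, 20, 6, 3, Yan), (Argo, 36, 19, 29, Lee), (Argo, 36, 35, 29, Lee), (Argo, 36, 7, 29, Lee), (Delta, 25, 15, 25, Yan), (Delta, 25, 16, 25, Yan), (Delta, 25, 19, 25, Yan), (Delta, 25, 24, 25, Yan), (Delta, 25, 33, 25, Yan), (Delta, 25, 4, 25, Yan), (Delta, 25, 6, 25, Yan), (Nova, 27, 19, 10, Lee), (Nova, 27, 35, 10, Lee), (Nova, 27, 7, 10, Lee), (Omega, 32, 19, 26, Lee), (Omega, 32, 35, 26, Lee), (Omega, 32, 7, 26, Lee), (Vega, 21, 19, 10, Lee), (Vega, 21, 35, 10, Lee), (Vega, 21, 7, 10, Lee)}
Apply σ_{aid != mid}; surviving tuples: {(Alpha, 11, 19, 25, Lee), (Alpha, 11, 35, 25, Lee), (Alpha, 11, 7, 25, Lee), (Argo, 20, 15, 3, Yan), (Argo, 20, 16, 3, Yan), (Argo, 20, 19, 3, Yan), (Argo, 20, 24, 3, Yan), (Argo, 20, 33, 3, Yan), (Argo, 20, 4, 3, Yan), (Argo, 20, 6, 3, Yan), (Argo, 36, 19, 29, Lee), (Argo, 36, 35, 29, Lee), (Argo, 36, 7, 29, Lee), (Nova, 27, 19, 10, Lee), (Nova, 27, 35, 10, Lee), (Nova, 27, 7, 10, Lee), (Omega, 32, 19, 26, Lee), (Omega, 32, 35, 26, Lee), (Omega, 32, 7, 26, Lee), (Vega, 21, 19, 10, Lee), (Vega, 21, 35, 10, Lee), (Vega, 21, 7, 10, Lee)}
Apply σ_{bid <= aid}; surviving tuples: {(Alpha, 11, 7, 25, Lee), (Argo, 20, 15, 3, Yan), (Argo, 20, 16, 3, Yan), (Argo, 20, 19, 3, Yan), (Argo, 20, 4, 3, Yan), (Argo, 20, 6, 3, Yan), (Argo, 36, 19, 29, Lee), (Argo, 36, 35, 29, Lee), (Argo, 36, 7, 29, Lee), (Nova, 27, 19, 10, Lee), (Nova, 27, 7, 10, Lee), (Omega, 32, 19, 26, Lee), (Omega, 32, 7, 26, Lee), (Vega, 21, 19, 10, Lee), (Vega, 21, 7, 10, Lee)}
Keep only column(s) aname, title (9 duplicate(s) eliminated): {(Lee, Alpha), (Lee, Argo), (Lee, Nova), (Lee, Omega), (Lee, Vega), (Yan, Argo)}

{(Lee, Alpha), (Lee, Argo), (Lee, Nova), (Lee, Omega), (Lee, Vega), (Yan, Argo)}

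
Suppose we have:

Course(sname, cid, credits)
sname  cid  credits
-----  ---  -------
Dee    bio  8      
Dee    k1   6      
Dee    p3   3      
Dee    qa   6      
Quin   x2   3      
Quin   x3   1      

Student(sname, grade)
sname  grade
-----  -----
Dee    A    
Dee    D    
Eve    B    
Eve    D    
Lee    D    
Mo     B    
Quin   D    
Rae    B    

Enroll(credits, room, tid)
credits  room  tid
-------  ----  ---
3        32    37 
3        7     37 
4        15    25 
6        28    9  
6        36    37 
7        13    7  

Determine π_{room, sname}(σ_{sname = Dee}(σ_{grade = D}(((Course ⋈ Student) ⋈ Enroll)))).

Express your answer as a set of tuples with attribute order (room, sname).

Course ⋈ Student (natural join on sname): {(Dee, bio, 8, A), (Dee, bio, 8, D), (Dee, k1, 6, A), (Dee, k1, 6, D), (Dee, p3, 3, A), (Dee, p3, 3, D), (Dee, qa, 6, A), (Dee, qa, 6, D), (Quin, x2, 3, D), (Quin, x3, 1, D)}
(Course ⋈ Student) ⋈ Enroll (natural join on credits): {(Dee, k1, 6, A, 28, 9), (Dee, k1, 6, A, 36, 37), (Dee, k1, 6, D, 28, 9), (Dee, k1, 6, D, 36, 37), (Dee, p3, 3, A, 32, 37), (Dee, p3, 3, A, 7, 37), (Dee, p3, 3, D, 32, 37), (Dee, p3, 3, D, 7, 37), (Dee, qa, 6, A, 28, 9), (Dee, qa, 6, A, 36, 37), (Dee, qa, 6, D, 28, 9), (Dee, qa, 6, D, 36, 37), (Quin, x2, 3, D, 32, 37), (Quin, x2, 3, D, 7, 37)}
Filtering on grade = D leaves {(Dee, k1, 6, D, 28, 9), (Dee, k1, 6, D, 36, 37), (Dee, p3, 3, D, 32, 37), (Dee, p3, 3, D, 7, 37), (Dee, qa, 6, D, 28, 9), (Dee, qa, 6, D, 36, 37), (Quin, x2, 3, D, 32, 37), (Quin, x2, 3, D, 7, 37)}.
Filtering on sname = Dee leaves {(Dee, k1, 6, D, 28, 9), (Dee, k1, 6, D, 36, 37), (Dee, p3, 3, D, 32, 37), (Dee, p3, 3, D, 7, 37), (Dee, qa, 6, D, 28, 9), (Dee, qa, 6, D, 36, 37)}.
π[room, sname]: project onto (room, sname) (2 duplicate(s) eliminated) → {(28, Dee), (32, Dee), (36, Dee), (7, Dee)}

{(28, Dee), (32, Dee), (36, Dee), (7, Dee)}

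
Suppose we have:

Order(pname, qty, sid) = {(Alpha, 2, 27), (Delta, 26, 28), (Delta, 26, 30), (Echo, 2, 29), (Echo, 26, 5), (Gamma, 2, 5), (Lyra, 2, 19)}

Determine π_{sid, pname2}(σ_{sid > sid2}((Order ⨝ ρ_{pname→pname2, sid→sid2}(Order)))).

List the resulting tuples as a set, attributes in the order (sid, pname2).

ρ[pname→pname2, sid→sid2]: schema becomes (pname2, qty, sid2); tuples unchanged.
Natural join on qty: {(Alpha, 2, 27, Alpha, 27), (Alpha, 2, 27, Echo, 29), (Alpha, 2, 27, Gamma, 5), (Alpha, 2, 27, Lyra, 19), (Delta, 26, 28, Delta, 28), (Delta, 26, 28, Delta, 30), (Delta, 26, 28, Echo, 5), (Delta, 26, 30, Delta, 28), (Delta, 26, 30, Delta, 30), (Delta, 26, 30, Echo, 5), (Echo, 2, 29, Alpha, 27), (Echo, 2, 29, Echo, 29), (Echo, 2, 29, Gamma, 5), (Echo, 2, 29, Lyra, 19), (Echo, 26, 5, Delta, 28), (Echo, 26, 5, Delta, 30), (Echo, 26, 5, Echo, 5), (Gamma, 2, 5, Alpha, 27), (Gamma, 2, 5, Echo, 29), (Gamma, 2, 5, Gamma, 5), (Gamma, 2, 5, Lyra, 19), (Lyra, 2, 19, Alpha, 27), (Lyra, 2, 19, Echo, 29), (Lyra, 2, 19, Gamma, 5), (Lyra, 2, 19, Lyra, 19)}
Filtering on sid > sid2 leaves {(Alpha, 2, 27, Gamma, 5), (Alpha, 2, 27, Lyra, 19), (Delta, 26, 28, Echo, 5), (Delta, 26, 30, Delta, 28), (Delta, 26, 30, Echo, 5), (Echo, 2, 29, Alpha, 27), (Echo, 2, 29, Gamma, 5), (Echo, 2, 29, Lyra, 19), (Lyra, 2, 19, Gamma, 5)}.
Projecting to sid, pname2: {(19, Gamma), (27, Gamma), (27, Lyra), (28, Echo), (29, Alpha), (29, Gamma), (29, Lyra), (30, Delta), (30, Echo)}

{(19, Gamma), (27, Gamma), (27, Lyra), (28, Echo), (29, Alpha), (29, Gamma), (29, Lyra), (30, Delta), (30, Echo)}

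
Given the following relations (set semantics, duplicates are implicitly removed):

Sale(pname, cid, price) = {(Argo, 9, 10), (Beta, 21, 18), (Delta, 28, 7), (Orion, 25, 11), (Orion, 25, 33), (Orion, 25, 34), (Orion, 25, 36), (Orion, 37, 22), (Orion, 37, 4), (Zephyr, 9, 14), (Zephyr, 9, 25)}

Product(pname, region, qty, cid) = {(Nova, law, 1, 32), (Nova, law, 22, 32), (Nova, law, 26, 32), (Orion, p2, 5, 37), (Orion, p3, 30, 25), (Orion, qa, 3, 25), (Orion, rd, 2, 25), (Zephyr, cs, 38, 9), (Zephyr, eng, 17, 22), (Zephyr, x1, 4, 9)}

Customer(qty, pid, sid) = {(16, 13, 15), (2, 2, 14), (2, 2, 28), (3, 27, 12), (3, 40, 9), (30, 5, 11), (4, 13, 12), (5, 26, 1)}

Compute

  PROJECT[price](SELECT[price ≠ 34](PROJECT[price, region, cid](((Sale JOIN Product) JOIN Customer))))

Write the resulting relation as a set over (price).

{11, 14, 22, 25, 33, 36, 4}

Natural join on pname, cid: {(Orion, 25, 11, p3, 30), (Orion, 25, 11, qa, 3), (Orion, 25, 11, rd, 2), (Orion, 25, 33, p3, 30), (Orion, 25, 33, qa, 3), (Orion, 25, 33, rd, 2), (Orion, 25, 34, p3, 30), (Orion, 25, 34, qa, 3), (Orion, 25, 34, rd, 2), (Orion, 25, 36, p3, 30), (Orion, 25, 36, qa, 3), (Orion, 25, 36, rd, 2), (Orion, 37, 22, p2, 5), (Orion, 37, 4, p2, 5), (Zephyr, 9, 14, cs, 38), (Zephyr, 9, 14, x1, 4), (Zephyr, 9, 25, cs, 38), (Zephyr, 9, 25, x1, 4)}
Natural join on qty: {(Orion, 25, 11, p3, 30, 5, 11), (Orion, 25, 11, qa, 3, 27, 12), (Orion, 25, 11, qa, 3, 40, 9), (Orion, 25, 11, rd, 2, 2, 14), (Orion, 25, 11, rd, 2, 2, 28), (Orion, 25, 33, p3, 30, 5, 11), (Orion, 25, 33, qa, 3, 27, 12), (Orion, 25, 33, qa, 3, 40, 9), (Orion, 25, 33, rd, 2, 2, 14), (Orion, 25, 33, rd, 2, 2, 28), (Orion, 25, 34, p3, 30, 5, 11), (Orion, 25, 34, qa, 3, 27, 12), (Orion, 25, 34, qa, 3, 40, 9), (Orion, 25, 34, rd, 2, 2, 14), (Orion, 25, 34, rd, 2, 2, 28), (Orion, 25, 36, p3, 30, 5, 11), (Orion, 25, 36, qa, 3, 27, 12), (Orion, 25, 36, qa, 3, 40, 9), (Orion, 25, 36, rd, 2, 2, 14), (Orion, 25, 36, rd, 2, 2, 28), (Orion, 37, 22, p2, 5, 26, 1), (Orion, 37, 4, p2, 5, 26, 1), (Zephyr, 9, 14, x1, 4, 13, 12), (Zephyr, 9, 25, x1, 4, 13, 12)}
Projecting to price, region, cid (8 duplicate(s) eliminated): {(11, p3, 25), (11, qa, 25), (11, rd, 25), (14, x1, 9), (22, p2, 37), (25, x1, 9), (33, p3, 25), (33, qa, 25), (33, rd, 25), (34, p3, 25), (34, qa, 25), (34, rd, 25), (36, p3, 25), (36, qa, 25), (36, rd, 25), (4, p2, 37)}
Selection price ≠ 34: {(11, p3, 25), (11, qa, 25), (11, rd, 25), (14, x1, 9), (22, p2, 37), (25, x1, 9), (33, p3, 25), (33, qa, 25), (33, rd, 25), (36, p3, 25), (36, qa, 25), (36, rd, 25), (4, p2, 37)}
Projecting to price (6 duplicate(s) eliminated): {11, 14, 22, 25, 33, 36, 4}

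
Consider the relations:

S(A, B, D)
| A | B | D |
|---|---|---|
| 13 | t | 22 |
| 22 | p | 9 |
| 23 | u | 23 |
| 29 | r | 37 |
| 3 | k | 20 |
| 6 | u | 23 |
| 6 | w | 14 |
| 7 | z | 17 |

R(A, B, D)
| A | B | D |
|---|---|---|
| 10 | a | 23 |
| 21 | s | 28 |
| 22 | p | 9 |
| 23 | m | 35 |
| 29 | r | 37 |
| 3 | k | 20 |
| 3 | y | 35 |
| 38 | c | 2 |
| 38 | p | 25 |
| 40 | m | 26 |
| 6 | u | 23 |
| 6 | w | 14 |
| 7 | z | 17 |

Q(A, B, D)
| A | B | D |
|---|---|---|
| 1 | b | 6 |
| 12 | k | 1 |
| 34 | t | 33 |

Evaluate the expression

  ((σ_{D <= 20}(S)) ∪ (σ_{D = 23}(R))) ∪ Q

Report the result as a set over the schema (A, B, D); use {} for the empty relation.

σ[D <= 20]: keep tuples satisfying D <= 20 → {(22, p, 9), (3, k, 20), (6, w, 14), (7, z, 17)}
σ[D = 23]: keep tuples satisfying D = 23 → {(10, a, 23), (6, u, 23)}
Union: {(22, p, 9), (3, k, 20), (6, w, 14), (7, z, 17)} with {(10, a, 23), (6, u, 23)} → {(10, a, 23), (22, p, 9), (3, k, 20), (6, u, 23), (6, w, 14), (7, z, 17)}
Union: {(10, a, 23), (22, p, 9), (3, k, 20), (6, u, 23), (6, w, 14), (7, z, 17)} with {(1, b, 6), (12, k, 1), (34, t, 33)} → {(1, b, 6), (10, a, 23), (12, k, 1), (22, p, 9), (3, k, 20), (34, t, 33), (6, u, 23), (6, w, 14), (7, z, 17)}

{(1, b, 6), (10, a, 23), (12, k, 1), (22, p, 9), (3, k, 20), (34, t, 33), (6, u, 23), (6, w, 14), (7, z, 17)}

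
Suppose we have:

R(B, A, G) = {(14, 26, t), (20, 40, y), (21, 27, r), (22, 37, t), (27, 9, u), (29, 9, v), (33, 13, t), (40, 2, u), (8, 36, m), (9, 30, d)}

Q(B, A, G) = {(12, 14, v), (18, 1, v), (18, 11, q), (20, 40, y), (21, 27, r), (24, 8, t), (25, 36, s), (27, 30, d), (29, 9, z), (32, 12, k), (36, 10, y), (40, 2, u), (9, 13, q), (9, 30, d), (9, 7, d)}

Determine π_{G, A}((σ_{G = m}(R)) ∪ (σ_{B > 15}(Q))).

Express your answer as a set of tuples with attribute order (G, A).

{(d, 30), (k, 12), (m, 36), (q, 11), (r, 27), (s, 36), (t, 8), (u, 2), (v, 1), (y, 10), (y, 40), (z, 9)}

Apply σ_{G = m}; surviving tuples: {(8, 36, m)}
Apply σ_{B > 15}; surviving tuples: {(18, 1, v), (18, 11, q), (20, 40, y), (21, 27, r), (24, 8, t), (25, 36, s), (27, 30, d), (29, 9, z), (32, 12, k), (36, 10, y), (40, 2, u)}
Taking the union: {(18, 1, v), (18, 11, q), (20, 40, y), (21, 27, r), (24, 8, t), (25, 36, s), (27, 30, d), (29, 9, z), (32, 12, k), (36, 10, y), (40, 2, u), (8, 36, m)}
π[G, A]: project onto (G, A) → {(d, 30), (k, 12), (m, 36), (q, 11), (r, 27), (s, 36), (t, 8), (u, 2), (v, 1), (y, 10), (y, 40), (z, 9)}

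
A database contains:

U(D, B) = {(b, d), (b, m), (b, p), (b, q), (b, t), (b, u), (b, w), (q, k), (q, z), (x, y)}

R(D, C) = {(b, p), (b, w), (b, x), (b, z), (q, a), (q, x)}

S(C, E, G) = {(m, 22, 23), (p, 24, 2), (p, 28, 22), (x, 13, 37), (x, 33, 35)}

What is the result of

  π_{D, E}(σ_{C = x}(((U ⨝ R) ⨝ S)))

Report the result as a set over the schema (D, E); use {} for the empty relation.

{(b, 13), (b, 33), (q, 13), (q, 33)}

Natural join on D: {(b, d, p), (b, d, w), (b, d, x), (b, d, z), (b, m, p), (b, m, w), (b, m, x), (b, m, z), (b, p, p), (b, p, w), (b, p, x), (b, p, z), (b, q, p), (b, q, w), (b, q, x), (b, q, z), (b, t, p), (b, t, w), (b, t, x), (b, t, z), (b, u, p), (b, u, w), (b, u, x), (b, u, z), (b, w, p), (b, w, w), (b, w, x), (b, w, z), (q, k, a), (q, k, x), (q, z, a), (q, z, x)}
Natural join on C: {(b, d, p, 24, 2), (b, d, p, 28, 22), (b, d, x, 13, 37), (b, d, x, 33, 35), (b, m, p, 24, 2), (b, m, p, 28, 22), (b, m, x, 13, 37), (b, m, x, 33, 35), (b, p, p, 24, 2), (b, p, p, 28, 22), (b, p, x, 13, 37), (b, p, x, 33, 35), (b, q, p, 24, 2), (b, q, p, 28, 22), (b, q, x, 13, 37), (b, q, x, 33, 35), (b, t, p, 24, 2), (b, t, p, 28, 22), (b, t, x, 13, 37), (b, t, x, 33, 35), (b, u, p, 24, 2), (b, u, p, 28, 22), (b, u, x, 13, 37), (b, u, x, 33, 35), (b, w, p, 24, 2), (b, w, p, 28, 22), (b, w, x, 13, 37), (b, w, x, 33, 35), (q, k, x, 13, 37), (q, k, x, 33, 35), (q, z, x, 13, 37), (q, z, x, 33, 35)}
σ[C = x]: keep tuples satisfying C = x → {(b, d, x, 13, 37), (b, d, x, 33, 35), (b, m, x, 13, 37), (b, m, x, 33, 35), (b, p, x, 13, 37), (b, p, x, 33, 35), (b, q, x, 13, 37), (b, q, x, 33, 35), (b, t, x, 13, 37), (b, t, x, 33, 35), (b, u, x, 13, 37), (b, u, x, 33, 35), (b, w, x, 13, 37), (b, w, x, 33, 35), (q, k, x, 13, 37), (q, k, x, 33, 35), (q, z, x, 13, 37), (q, z, x, 33, 35)}
Keep only column(s) D, E (14 duplicate(s) eliminated): {(b, 13), (b, 33), (q, 13), (q, 33)}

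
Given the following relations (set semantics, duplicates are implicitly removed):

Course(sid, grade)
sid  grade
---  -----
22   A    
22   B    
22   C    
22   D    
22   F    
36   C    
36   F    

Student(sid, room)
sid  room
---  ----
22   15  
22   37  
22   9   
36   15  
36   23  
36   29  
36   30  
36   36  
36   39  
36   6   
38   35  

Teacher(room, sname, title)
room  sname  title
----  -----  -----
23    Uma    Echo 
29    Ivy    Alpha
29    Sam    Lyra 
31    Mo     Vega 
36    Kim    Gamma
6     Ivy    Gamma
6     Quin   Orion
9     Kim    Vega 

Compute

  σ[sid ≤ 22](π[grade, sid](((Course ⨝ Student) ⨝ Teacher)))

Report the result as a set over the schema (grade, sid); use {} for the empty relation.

Joining Course and Student on sid yields {(22, A, 15), (22, A, 37), (22, A, 9), (22, B, 15), (22, B, 37), (22, B, 9), (22, C, 15), (22, C, 37), (22, C, 9), (22, D, 15), (22, D, 37), (22, D, 9), (22, F, 15), (22, F, 37), (22, F, 9), (36, C, 15), (36, C, 23), (36, C, 29), (36, C, 30), (36, C, 36), (36, C, 39), (36, C, 6), (36, F, 15), (36, F, 23), (36, F, 29), (36, F, 30), (36, F, 36), (36, F, 39), (36, F, 6)}.
Joining (Course ⨝ Student) and Teacher on room yields {(22, A, 9, Kim, Vega), (22, B, 9, Kim, Vega), (22, C, 9, Kim, Vega), (22, D, 9, Kim, Vega), (22, F, 9, Kim, Vega), (36, C, 23, Uma, Echo), (36, C, 29, Ivy, Alpha), (36, C, 29, Sam, Lyra), (36, C, 36, Kim, Gamma), (36, C, 6, Ivy, Gamma), (36, C, 6, Quin, Orion), (36, F, 23, Uma, Echo), (36, F, 29, Ivy, Alpha), (36, F, 29, Sam, Lyra), (36, F, 36, Kim, Gamma), (36, F, 6, Ivy, Gamma), (36, F, 6, Quin, Orion)}.
π[grade, sid]: project onto (grade, sid) (10 duplicate(s) eliminated) → {(A, 22), (B, 22), (C, 22), (C, 36), (D, 22), (F, 22), (F, 36)}
Selection sid ≤ 22: {(A, 22), (B, 22), (C, 22), (D, 22), (F, 22)}

{(A, 22), (B, 22), (C, 22), (D, 22), (F, 22)}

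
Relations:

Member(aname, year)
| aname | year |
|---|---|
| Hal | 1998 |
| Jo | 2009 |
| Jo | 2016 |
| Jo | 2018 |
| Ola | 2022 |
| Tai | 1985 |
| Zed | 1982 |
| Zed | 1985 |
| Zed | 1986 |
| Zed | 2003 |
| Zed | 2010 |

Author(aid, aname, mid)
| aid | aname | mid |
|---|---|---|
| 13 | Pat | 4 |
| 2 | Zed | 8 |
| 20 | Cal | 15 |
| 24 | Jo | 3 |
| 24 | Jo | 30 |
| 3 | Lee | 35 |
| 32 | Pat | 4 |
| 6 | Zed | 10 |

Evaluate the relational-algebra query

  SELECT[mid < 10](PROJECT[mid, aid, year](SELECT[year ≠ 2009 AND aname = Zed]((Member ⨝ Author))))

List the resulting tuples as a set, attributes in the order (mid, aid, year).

{(8, 2, 1982), (8, 2, 1985), (8, 2, 1986), (8, 2, 2003), (8, 2, 2010)}

Member ⋈ Author (natural join on aname): {(Jo, 2009, 24, 3), (Jo, 2009, 24, 30), (Jo, 2016, 24, 3), (Jo, 2016, 24, 30), (Jo, 2018, 24, 3), (Jo, 2018, 24, 30), (Zed, 1982, 2, 8), (Zed, 1982, 6, 10), (Zed, 1985, 2, 8), (Zed, 1985, 6, 10), (Zed, 1986, 2, 8), (Zed, 1986, 6, 10), (Zed, 2003, 2, 8), (Zed, 2003, 6, 10), (Zed, 2010, 2, 8), (Zed, 2010, 6, 10)}
Apply σ_{year ≠ 2009 AND aname = Zed}; surviving tuples: {(Zed, 1982, 2, 8), (Zed, 1982, 6, 10), (Zed, 1985, 2, 8), (Zed, 1985, 6, 10), (Zed, 1986, 2, 8), (Zed, 1986, 6, 10), (Zed, 2003, 2, 8), (Zed, 2003, 6, 10), (Zed, 2010, 2, 8), (Zed, 2010, 6, 10)}
Keep only column(s) mid, aid, year: {(10, 6, 1982), (10, 6, 1985), (10, 6, 1986), (10, 6, 2003), (10, 6, 2010), (8, 2, 1982), (8, 2, 1985), (8, 2, 1986), (8, 2, 2003), (8, 2, 2010)}
Apply σ_{mid < 10}; surviving tuples: {(8, 2, 1982), (8, 2, 1985), (8, 2, 1986), (8, 2, 2003), (8, 2, 2010)}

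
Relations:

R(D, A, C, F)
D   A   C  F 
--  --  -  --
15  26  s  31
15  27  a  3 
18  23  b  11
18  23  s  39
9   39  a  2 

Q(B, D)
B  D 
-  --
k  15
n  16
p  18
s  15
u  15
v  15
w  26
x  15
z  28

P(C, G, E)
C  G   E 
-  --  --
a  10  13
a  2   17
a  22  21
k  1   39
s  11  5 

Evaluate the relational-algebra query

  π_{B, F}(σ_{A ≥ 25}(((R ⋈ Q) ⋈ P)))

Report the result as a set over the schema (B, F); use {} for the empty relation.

Joining R and Q on D yields {(15, 26, s, 31, k), (15, 26, s, 31, s), (15, 26, s, 31, u), (15, 26, s, 31, v), (15, 26, s, 31, x), (15, 27, a, 3, k), (15, 27, a, 3, s), (15, 27, a, 3, u), (15, 27, a, 3, v), (15, 27, a, 3, x), (18, 23, b, 11, p), (18, 23, s, 39, p)}.
Joining (R ⋈ Q) and P on C yields {(15, 26, s, 31, k, 11, 5), (15, 26, s, 31, s, 11, 5), (15, 26, s, 31, u, 11, 5), (15, 26, s, 31, v, 11, 5), (15, 26, s, 31, x, 11, 5), (15, 27, a, 3, k, 10, 13), (15, 27, a, 3, k, 2, 17), (15, 27, a, 3, k, 22, 21), (15, 27, a, 3, s, 10, 13), (15, 27, a, 3, s, 2, 17), (15, 27, a, 3, s, 22, 21), (15, 27, a, 3, u, 10, 13), (15, 27, a, 3, u, 2, 17), (15, 27, a, 3, u, 22, 21), (15, 27, a, 3, v, 10, 13), (15, 27, a, 3, v, 2, 17), (15, 27, a, 3, v, 22, 21), (15, 27, a, 3, x, 10, 13), (15, 27, a, 3, x, 2, 17), (15, 27, a, 3, x, 22, 21), (18, 23, s, 39, p, 11, 5)}.
Selection A ≥ 25: {(15, 26, s, 31, k, 11, 5), (15, 26, s, 31, s, 11, 5), (15, 26, s, 31, u, 11, 5), (15, 26, s, 31, v, 11, 5), (15, 26, s, 31, x, 11, 5), (15, 27, a, 3, k, 10, 13), (15, 27, a, 3, k, 2, 17), (15, 27, a, 3, k, 22, 21), (15, 27, a, 3, s, 10, 13), (15, 27, a, 3, s, 2, 17), (15, 27, a, 3, s, 22, 21), (15, 27, a, 3, u, 10, 13), (15, 27, a, 3, u, 2, 17), (15, 27, a, 3, u, 22, 21), (15, 27, a, 3, v, 10, 13), (15, 27, a, 3, v, 2, 17), (15, 27, a, 3, v, 22, 21), (15, 27, a, 3, x, 10, 13), (15, 27, a, 3, x, 2, 17), (15, 27, a, 3, x, 22, 21)}
Projecting to B, F (10 duplicate(s) eliminated): {(k, 3), (k, 31), (s, 3), (s, 31), (u, 3), (u, 31), (v, 3), (v, 31), (x, 3), (x, 31)}

{(k, 3), (k, 31), (s, 3), (s, 31), (u, 3), (u, 31), (v, 3), (v, 31), (x, 3), (x, 31)}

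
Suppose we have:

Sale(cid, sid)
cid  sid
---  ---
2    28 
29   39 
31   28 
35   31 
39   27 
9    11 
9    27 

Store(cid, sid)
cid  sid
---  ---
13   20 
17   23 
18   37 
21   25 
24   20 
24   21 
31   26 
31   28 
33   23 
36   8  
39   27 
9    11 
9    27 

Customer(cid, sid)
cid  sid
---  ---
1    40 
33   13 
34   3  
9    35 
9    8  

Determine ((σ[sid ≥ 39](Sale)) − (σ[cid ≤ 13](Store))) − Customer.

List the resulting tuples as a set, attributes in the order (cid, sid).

{(29, 39)}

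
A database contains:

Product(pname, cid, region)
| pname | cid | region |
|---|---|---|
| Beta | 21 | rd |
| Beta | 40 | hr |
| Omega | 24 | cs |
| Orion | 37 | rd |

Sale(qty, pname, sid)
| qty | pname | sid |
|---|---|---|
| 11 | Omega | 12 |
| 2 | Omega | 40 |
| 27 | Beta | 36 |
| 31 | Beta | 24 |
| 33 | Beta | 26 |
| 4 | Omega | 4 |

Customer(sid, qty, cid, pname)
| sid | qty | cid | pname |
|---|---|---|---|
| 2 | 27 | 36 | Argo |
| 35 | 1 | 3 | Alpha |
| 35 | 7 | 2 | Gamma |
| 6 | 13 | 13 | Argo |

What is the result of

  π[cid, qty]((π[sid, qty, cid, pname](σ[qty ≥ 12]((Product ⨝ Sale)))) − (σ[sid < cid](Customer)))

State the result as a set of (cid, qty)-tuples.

{(21, 27), (21, 31), (21, 33), (40, 27), (40, 31), (40, 33)}

Joining Product and Sale on pname yields {(Beta, 21, rd, 27, 36), (Beta, 21, rd, 31, 24), (Beta, 21, rd, 33, 26), (Beta, 40, hr, 27, 36), (Beta, 40, hr, 31, 24), (Beta, 40, hr, 33, 26), (Omega, 24, cs, 11, 12), (Omega, 24, cs, 2, 40), (Omega, 24, cs, 4, 4)}.
Selection qty ≥ 12: {(Beta, 21, rd, 27, 36), (Beta, 21, rd, 31, 24), (Beta, 21, rd, 33, 26), (Beta, 40, hr, 27, 36), (Beta, 40, hr, 31, 24), (Beta, 40, hr, 33, 26)}
Keep only column(s) sid, qty, cid, pname: {(24, 31, 21, Beta), (24, 31, 40, Beta), (26, 33, 21, Beta), (26, 33, 40, Beta), (36, 27, 21, Beta), (36, 27, 40, Beta)}
Selection sid < cid: {(2, 27, 36, Argo), (6, 13, 13, Argo)}
Difference: {(24, 31, 21, Beta), (24, 31, 40, Beta), (26, 33, 21, Beta), (26, 33, 40, Beta), (36, 27, 21, Beta), (36, 27, 40, Beta)} with {(2, 27, 36, Argo), (6, 13, 13, Argo)} → {(24, 31, 21, Beta), (24, 31, 40, Beta), (26, 33, 21, Beta), (26, 33, 40, Beta), (36, 27, 21, Beta), (36, 27, 40, Beta)}
Keep only column(s) cid, qty: {(21, 27), (21, 31), (21, 33), (40, 27), (40, 31), (40, 33)}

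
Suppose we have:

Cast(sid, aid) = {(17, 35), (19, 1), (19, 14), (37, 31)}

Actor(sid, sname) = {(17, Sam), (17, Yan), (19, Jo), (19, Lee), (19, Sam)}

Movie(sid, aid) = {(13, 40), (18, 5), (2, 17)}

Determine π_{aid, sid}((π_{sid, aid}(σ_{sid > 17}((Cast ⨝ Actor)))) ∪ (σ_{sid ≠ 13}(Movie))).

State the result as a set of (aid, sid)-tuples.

{(1, 19), (14, 19), (17, 2), (5, 18)}

Cast ⋈ Actor (natural join on sid): {(17, 35, Sam), (17, 35, Yan), (19, 1, Jo), (19, 1, Lee), (19, 1, Sam), (19, 14, Jo), (19, 14, Lee), (19, 14, Sam)}
Filtering on sid > 17 leaves {(19, 1, Jo), (19, 1, Lee), (19, 1, Sam), (19, 14, Jo), (19, 14, Lee), (19, 14, Sam)}.
Projecting to sid, aid (4 duplicate(s) eliminated): {(19, 1), (19, 14)}
Filtering on sid ≠ 13 leaves {(18, 5), (2, 17)}.
Taking the union: {(18, 5), (19, 1), (19, 14), (2, 17)}
Projecting to aid, sid: {(1, 19), (14, 19), (17, 2), (5, 18)}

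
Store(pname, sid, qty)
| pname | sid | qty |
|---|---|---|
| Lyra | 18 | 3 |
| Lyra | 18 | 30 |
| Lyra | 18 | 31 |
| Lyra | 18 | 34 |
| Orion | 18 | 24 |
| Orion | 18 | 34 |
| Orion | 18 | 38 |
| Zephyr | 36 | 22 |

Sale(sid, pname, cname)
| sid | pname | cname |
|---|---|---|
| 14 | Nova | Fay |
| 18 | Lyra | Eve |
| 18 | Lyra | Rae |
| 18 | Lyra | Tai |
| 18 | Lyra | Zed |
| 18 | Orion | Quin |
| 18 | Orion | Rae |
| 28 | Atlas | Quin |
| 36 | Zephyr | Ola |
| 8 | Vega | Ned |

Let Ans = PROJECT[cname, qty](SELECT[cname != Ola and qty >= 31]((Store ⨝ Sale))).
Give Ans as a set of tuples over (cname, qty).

{(Eve, 31), (Eve, 34), (Quin, 34), (Quin, 38), (Rae, 31), (Rae, 34), (Rae, 38), (Tai, 31), (Tai, 34), (Zed, 31), (Zed, 34)}

Natural join on pname, sid: {(Lyra, 18, 3, Eve), (Lyra, 18, 3, Rae), (Lyra, 18, 3, Tai), (Lyra, 18, 3, Zed), (Lyra, 18, 30, Eve), (Lyra, 18, 30, Rae), (Lyra, 18, 30, Tai), (Lyra, 18, 30, Zed), (Lyra, 18, 31, Eve), (Lyra, 18, 31, Rae), (Lyra, 18, 31, Tai), (Lyra, 18, 31, Zed), (Lyra, 18, 34, Eve), (Lyra, 18, 34, Rae), (Lyra, 18, 34, Tai), (Lyra, 18, 34, Zed), (Orion, 18, 24, Quin), (Orion, 18, 24, Rae), (Orion, 18, 34, Quin), (Orion, 18, 34, Rae), (Orion, 18, 38, Quin), (Orion, 18, 38, Rae), (Zephyr, 36, 22, Ola)}
σ[cname != Ola and qty >= 31]: keep tuples satisfying cname != Ola and qty >= 31 → {(Lyra, 18, 31, Eve), (Lyra, 18, 31, Rae), (Lyra, 18, 31, Tai), (Lyra, 18, 31, Zed), (Lyra, 18, 34, Eve), (Lyra, 18, 34, Rae), (Lyra, 18, 34, Tai), (Lyra, 18, 34, Zed), (Orion, 18, 34, Quin), (Orion, 18, 34, Rae), (Orion, 18, 38, Quin), (Orion, 18, 38, Rae)}
π[cname, qty]: project onto (cname, qty) (1 duplicate(s) eliminated) → {(Eve, 31), (Eve, 34), (Quin, 34), (Quin, 38), (Rae, 31), (Rae, 34), (Rae, 38), (Tai, 31), (Tai, 34), (Zed, 31), (Zed, 34)}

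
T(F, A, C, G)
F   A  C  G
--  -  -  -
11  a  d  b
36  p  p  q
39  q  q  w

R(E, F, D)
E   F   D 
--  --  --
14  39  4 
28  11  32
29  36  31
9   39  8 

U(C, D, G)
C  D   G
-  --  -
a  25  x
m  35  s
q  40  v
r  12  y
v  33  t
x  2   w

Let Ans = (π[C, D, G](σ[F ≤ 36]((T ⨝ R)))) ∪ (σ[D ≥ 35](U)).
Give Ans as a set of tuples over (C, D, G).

Joining T and R on F yields {(11, a, d, b, 28, 32), (36, p, p, q, 29, 31), (39, q, q, w, 14, 4), (39, q, q, w, 9, 8)}.
σ[F ≤ 36]: keep tuples satisfying F ≤ 36 → {(11, a, d, b, 28, 32), (36, p, p, q, 29, 31)}
π[C, D, G]: project onto (C, D, G) → {(d, 32, b), (p, 31, q)}
σ[D ≥ 35]: keep tuples satisfying D ≥ 35 → {(m, 35, s), (q, 40, v)}
Taking the union: {(d, 32, b), (m, 35, s), (p, 31, q), (q, 40, v)}

{(d, 32, b), (m, 35, s), (p, 31, q), (q, 40, v)}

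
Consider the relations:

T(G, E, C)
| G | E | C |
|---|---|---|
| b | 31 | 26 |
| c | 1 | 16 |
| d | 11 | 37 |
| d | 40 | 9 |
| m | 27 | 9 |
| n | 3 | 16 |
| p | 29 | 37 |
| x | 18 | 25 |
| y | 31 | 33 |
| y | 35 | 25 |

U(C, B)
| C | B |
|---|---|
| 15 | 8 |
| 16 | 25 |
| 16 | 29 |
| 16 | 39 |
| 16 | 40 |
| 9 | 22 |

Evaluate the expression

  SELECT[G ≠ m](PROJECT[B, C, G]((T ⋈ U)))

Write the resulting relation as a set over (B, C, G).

{(22, 9, d), (25, 16, c), (25, 16, n), (29, 16, c), (29, 16, n), (39, 16, c), (39, 16, n), (40, 16, c), (40, 16, n)}

T ⋈ U (natural join on C): {(c, 1, 16, 25), (c, 1, 16, 29), (c, 1, 16, 39), (c, 1, 16, 40), (d, 40, 9, 22), (m, 27, 9, 22), (n, 3, 16, 25), (n, 3, 16, 29), (n, 3, 16, 39), (n, 3, 16, 40)}
π[B, C, G]: project onto (B, C, G) → {(22, 9, d), (22, 9, m), (25, 16, c), (25, 16, n), (29, 16, c), (29, 16, n), (39, 16, c), (39, 16, n), (40, 16, c), (40, 16, n)}
Apply σ_{G ≠ m}; surviving tuples: {(22, 9, d), (25, 16, c), (25, 16, n), (29, 16, c), (29, 16, n), (39, 16, c), (39, 16, n), (40, 16, c), (40, 16, n)}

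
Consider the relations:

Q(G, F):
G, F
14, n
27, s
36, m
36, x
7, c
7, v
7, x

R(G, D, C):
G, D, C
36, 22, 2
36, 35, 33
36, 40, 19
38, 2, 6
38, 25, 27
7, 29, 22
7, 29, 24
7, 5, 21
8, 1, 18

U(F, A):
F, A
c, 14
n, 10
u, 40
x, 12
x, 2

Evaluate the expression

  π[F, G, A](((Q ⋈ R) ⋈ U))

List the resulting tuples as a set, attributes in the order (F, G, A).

Natural join on G: {(36, m, 22, 2), (36, m, 35, 33), (36, m, 40, 19), (36, x, 22, 2), (36, x, 35, 33), (36, x, 40, 19), (7, c, 29, 22), (7, c, 29, 24), (7, c, 5, 21), (7, v, 29, 22), (7, v, 29, 24), (7, v, 5, 21), (7, x, 29, 22), (7, x, 29, 24), (7, x, 5, 21)}
Natural join on F: {(36, x, 22, 2, 12), (36, x, 22, 2, 2), (36, x, 35, 33, 12), (36, x, 35, 33, 2), (36, x, 40, 19, 12), (36, x, 40, 19, 2), (7, c, 29, 22, 14), (7, c, 29, 24, 14), (7, c, 5, 21, 14), (7, x, 29, 22, 12), (7, x, 29, 22, 2), (7, x, 29, 24, 12), (7, x, 29, 24, 2), (7, x, 5, 21, 12), (7, x, 5, 21, 2)}
π[F, G, A]: project onto (F, G, A) (10 duplicate(s) eliminated) → {(c, 7, 14), (x, 36, 12), (x, 36, 2), (x, 7, 12), (x, 7, 2)}

{(c, 7, 14), (x, 36, 12), (x, 36, 2), (x, 7, 12), (x, 7, 2)}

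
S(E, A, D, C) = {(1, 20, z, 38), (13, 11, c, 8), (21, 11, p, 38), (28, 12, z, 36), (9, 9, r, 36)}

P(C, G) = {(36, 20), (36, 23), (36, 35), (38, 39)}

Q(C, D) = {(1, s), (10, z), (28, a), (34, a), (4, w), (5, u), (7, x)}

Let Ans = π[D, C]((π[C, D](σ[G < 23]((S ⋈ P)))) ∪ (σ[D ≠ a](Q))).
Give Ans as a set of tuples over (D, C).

Natural join on C: {(1, 20, z, 38, 39), (21, 11, p, 38, 39), (28, 12, z, 36, 20), (28, 12, z, 36, 23), (28, 12, z, 36, 35), (9, 9, r, 36, 20), (9, 9, r, 36, 23), (9, 9, r, 36, 35)}
Apply σ_{G < 23}; surviving tuples: {(28, 12, z, 36, 20), (9, 9, r, 36, 20)}
π_{C, D} gives {(36, r), (36, z)}.
Apply σ_{D ≠ a}; surviving tuples: {(1, s), (10, z), (4, w), (5, u), (7, x)}
Union: {(36, r), (36, z)} with {(1, s), (10, z), (4, w), (5, u), (7, x)} → {(1, s), (10, z), (36, r), (36, z), (4, w), (5, u), (7, x)}
π_{D, C} gives {(r, 36), (s, 1), (u, 5), (w, 4), (x, 7), (z, 10), (z, 36)}.

{(r, 36), (s, 1), (u, 5), (w, 4), (x, 7), (z, 10), (z, 36)}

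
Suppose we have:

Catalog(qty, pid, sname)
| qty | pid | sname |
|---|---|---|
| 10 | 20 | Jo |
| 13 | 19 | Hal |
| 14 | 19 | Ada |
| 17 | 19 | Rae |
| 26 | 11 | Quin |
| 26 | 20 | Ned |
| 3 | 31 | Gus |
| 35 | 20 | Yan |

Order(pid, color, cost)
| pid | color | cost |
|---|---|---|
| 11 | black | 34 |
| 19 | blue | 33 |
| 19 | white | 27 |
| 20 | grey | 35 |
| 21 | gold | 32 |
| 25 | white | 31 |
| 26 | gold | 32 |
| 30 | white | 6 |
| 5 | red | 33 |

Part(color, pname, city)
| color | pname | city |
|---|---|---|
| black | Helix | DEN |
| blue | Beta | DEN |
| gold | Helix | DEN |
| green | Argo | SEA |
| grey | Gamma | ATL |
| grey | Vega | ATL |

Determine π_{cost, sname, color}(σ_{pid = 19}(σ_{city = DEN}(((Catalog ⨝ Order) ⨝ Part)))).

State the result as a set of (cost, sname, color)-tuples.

{(33, Ada, blue), (33, Hal, blue), (33, Rae, blue)}

Joining Catalog and Order on pid yields {(10, 20, Jo, grey, 35), (13, 19, Hal, blue, 33), (13, 19, Hal, white, 27), (14, 19, Ada, blue, 33), (14, 19, Ada, white, 27), (17, 19, Rae, blue, 33), (17, 19, Rae, white, 27), (26, 11, Quin, black, 34), (26, 20, Ned, grey, 35), (35, 20, Yan, grey, 35)}.
Joining (Catalog ⨝ Order) and Part on color yields {(10, 20, Jo, grey, 35, Gamma, ATL), (10, 20, Jo, grey, 35, Vega, ATL), (13, 19, Hal, blue, 33, Beta, DEN), (14, 19, Ada, blue, 33, Beta, DEN), (17, 19, Rae, blue, 33, Beta, DEN), (26, 11, Quin, black, 34, Helix, DEN), (26, 20, Ned, grey, 35, Gamma, ATL), (26, 20, Ned, grey, 35, Vega, ATL), (35, 20, Yan, grey, 35, Gamma, ATL), (35, 20, Yan, grey, 35, Vega, ATL)}.
Selection city = DEN: {(13, 19, Hal, blue, 33, Beta, DEN), (14, 19, Ada, blue, 33, Beta, DEN), (17, 19, Rae, blue, 33, Beta, DEN), (26, 11, Quin, black, 34, Helix, DEN)}
Selection pid = 19: {(13, 19, Hal, blue, 33, Beta, DEN), (14, 19, Ada, blue, 33, Beta, DEN), (17, 19, Rae, blue, 33, Beta, DEN)}
Keep only column(s) cost, sname, color: {(33, Ada, blue), (33, Hal, blue), (33, Rae, blue)}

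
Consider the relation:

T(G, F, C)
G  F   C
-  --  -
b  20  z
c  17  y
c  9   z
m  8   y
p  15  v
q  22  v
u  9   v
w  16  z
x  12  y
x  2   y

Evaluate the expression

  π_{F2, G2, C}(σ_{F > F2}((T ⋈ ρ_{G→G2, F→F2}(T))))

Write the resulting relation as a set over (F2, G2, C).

{(12, x, y), (15, p, v), (16, w, z), (2, x, y), (8, m, y), (9, c, z), (9, u, v)}

ρ[G→G2, F→F2]: schema becomes (G2, F2, C); tuples unchanged.
Joining T and ρ_{G→G2, F→F2}(T) on C yields {(b, 20, z, b, 20), (b, 20, z, c, 9), (b, 20, z, w, 16), (c, 17, y, c, 17), (c, 17, y, m, 8), (c, 17, y, x, 12), (c, 17, y, x, 2), (c, 9, z, b, 20), (c, 9, z, c, 9), (c, 9, z, w, 16), (m, 8, y, c, 17), (m, 8, y, m, 8), (m, 8, y, x, 12), (m, 8, y, x, 2), (p, 15, v, p, 15), (p, 15, v, q, 22), (p, 15, v, u, 9), (q, 22, v, p, 15), (q, 22, v, q, 22), (q, 22, v, u, 9), (u, 9, v, p, 15), (u, 9, v, q, 22), (u, 9, v, u, 9), (w, 16, z, b, 20), (w, 16, z, c, 9), (w, 16, z, w, 16), (x, 12, y, c, 17), (x, 12, y, m, 8), (x, 12, y, x, 12), (x, 12, y, x, 2), (x, 2, y, c, 17), (x, 2, y, m, 8), (x, 2, y, x, 12), (x, 2, y, x, 2)}.
Apply σ_{F > F2}; surviving tuples: {(b, 20, z, c, 9), (b, 20, z, w, 16), (c, 17, y, m, 8), (c, 17, y, x, 12), (c, 17, y, x, 2), (m, 8, y, x, 2), (p, 15, v, u, 9), (q, 22, v, p, 15), (q, 22, v, u, 9), (w, 16, z, c, 9), (x, 12, y, m, 8), (x, 12, y, x, 2)}
π[F2, G2, C]: project onto (F2, G2, C) (5 duplicate(s) eliminated) → {(12, x, y), (15, p, v), (16, w, z), (2, x, y), (8, m, y), (9, c, z), (9, u, v)}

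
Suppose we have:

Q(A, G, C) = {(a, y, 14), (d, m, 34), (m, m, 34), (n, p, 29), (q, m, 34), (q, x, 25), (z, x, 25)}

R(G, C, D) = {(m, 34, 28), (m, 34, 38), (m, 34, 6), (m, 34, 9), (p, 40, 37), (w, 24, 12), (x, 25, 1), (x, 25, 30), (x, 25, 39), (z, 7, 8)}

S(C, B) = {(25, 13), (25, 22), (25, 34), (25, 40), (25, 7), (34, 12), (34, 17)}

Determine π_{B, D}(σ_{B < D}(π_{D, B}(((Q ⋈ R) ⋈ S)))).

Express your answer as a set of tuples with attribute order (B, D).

{(12, 28), (12, 38), (13, 30), (13, 39), (17, 28), (17, 38), (22, 30), (22, 39), (34, 39), (7, 30), (7, 39)}

Q ⋈ R (natural join on G, C): {(d, m, 34, 28), (d, m, 34, 38), (d, m, 34, 6), (d, m, 34, 9), (m, m, 34, 28), (m, m, 34, 38), (m, m, 34, 6), (m, m, 34, 9), (q, m, 34, 28), (q, m, 34, 38), (q, m, 34, 6), (q, m, 34, 9), (q, x, 25, 1), (q, x, 25, 30), (q, x, 25, 39), (z, x, 25, 1), (z, x, 25, 30), (z, x, 25, 39)}
(Q ⋈ R) ⋈ S (natural join on C): {(d, m, 34, 28, 12), (d, m, 34, 28, 17), (d, m, 34, 38, 12), (d, m, 34, 38, 17), (d, m, 34, 6, 12), (d, m, 34, 6, 17), (d, m, 34, 9, 12), (d, m, 34, 9, 17), (m, m, 34, 28, 12), (m, m, 34, 28, 17), (m, m, 34, 38, 12), (m, m, 34, 38, 17), (m, m, 34, 6, 12), (m, m, 34, 6, 17), (m, m, 34, 9, 12), (m, m, 34, 9, 17), (q, m, 34, 28, 12), (q, m, 34, 28, 17), (q, m, 34, 38, 12), (q, m, 34, 38, 17), (q, m, 34, 6, 12), (q, m, 34, 6, 17), (q, m, 34, 9, 12), (q, m, 34, 9, 17), (q, x, 25, 1, 13), (q, x, 25, 1, 22), (q, x, 25, 1, 34), (q, x, 25, 1, 40), (q, x, 25, 1, 7), (q, x, 25, 30, 13), (q, x, 25, 30, 22), (q, x, 25, 30, 34), (q, x, 25, 30, 40), (q, x, 25, 30, 7), (q, x, 25, 39, 13), (q, x, 25, 39, 22), (q, x, 25, 39, 34), (q, x, 25, 39, 40), (q, x, 25, 39, 7), (z, x, 25, 1, 13), (z, x, 25, 1, 22), (z, x, 25, 1, 34), (z, x, 25, 1, 40), (z, x, 25, 1, 7), (z, x, 25, 30, 13), (z, x, 25, 30, 22), (z, x, 25, 30, 34), (z, x, 25, 30, 40), (z, x, 25, 30, 7), (z, x, 25, 39, 13), (z, x, 25, 39, 22), (z, x, 25, 39, 34), (z, x, 25, 39, 40), (z, x, 25, 39, 7)}
Projecting to D, B (31 duplicate(s) eliminated): {(1, 13), (1, 22), (1, 34), (1, 40), (1, 7), (28, 12), (28, 17), (30, 13), (30, 22), (30, 34), (30, 40), (30, 7), (38, 12), (38, 17), (39, 13), (39, 22), (39, 34), (39, 40), (39, 7), (6, 12), (6, 17), (9, 12), (9, 17)}
σ[B < D]: keep tuples satisfying B < D → {(28, 12), (28, 17), (30, 13), (30, 22), (30, 7), (38, 12), (38, 17), (39, 13), (39, 22), (39, 34), (39, 7)}
Projecting to B, D: {(12, 28), (12, 38), (13, 30), (13, 39), (17, 28), (17, 38), (22, 30), (22, 39), (34, 39), (7, 30), (7, 39)}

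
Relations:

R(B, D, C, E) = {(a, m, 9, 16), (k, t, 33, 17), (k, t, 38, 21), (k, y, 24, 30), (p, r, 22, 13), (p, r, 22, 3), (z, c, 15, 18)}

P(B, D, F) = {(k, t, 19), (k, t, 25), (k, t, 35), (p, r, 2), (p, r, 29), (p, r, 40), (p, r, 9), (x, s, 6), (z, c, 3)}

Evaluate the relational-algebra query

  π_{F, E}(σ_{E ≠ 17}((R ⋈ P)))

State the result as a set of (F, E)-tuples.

{(19, 21), (2, 13), (2, 3), (25, 21), (29, 13), (29, 3), (3, 18), (35, 21), (40, 13), (40, 3), (9, 13), (9, 3)}

Natural join on B, D: {(k, t, 33, 17, 19), (k, t, 33, 17, 25), (k, t, 33, 17, 35), (k, t, 38, 21, 19), (k, t, 38, 21, 25), (k, t, 38, 21, 35), (p, r, 22, 13, 2), (p, r, 22, 13, 29), (p, r, 22, 13, 40), (p, r, 22, 13, 9), (p, r, 22, 3, 2), (p, r, 22, 3, 29), (p, r, 22, 3, 40), (p, r, 22, 3, 9), (z, c, 15, 18, 3)}
Apply σ_{E ≠ 17}; surviving tuples: {(k, t, 38, 21, 19), (k, t, 38, 21, 25), (k, t, 38, 21, 35), (p, r, 22, 13, 2), (p, r, 22, 13, 29), (p, r, 22, 13, 40), (p, r, 22, 13, 9), (p, r, 22, 3, 2), (p, r, 22, 3, 29), (p, r, 22, 3, 40), (p, r, 22, 3, 9), (z, c, 15, 18, 3)}
Keep only column(s) F, E: {(19, 21), (2, 13), (2, 3), (25, 21), (29, 13), (29, 3), (3, 18), (35, 21), (40, 13), (40, 3), (9, 13), (9, 3)}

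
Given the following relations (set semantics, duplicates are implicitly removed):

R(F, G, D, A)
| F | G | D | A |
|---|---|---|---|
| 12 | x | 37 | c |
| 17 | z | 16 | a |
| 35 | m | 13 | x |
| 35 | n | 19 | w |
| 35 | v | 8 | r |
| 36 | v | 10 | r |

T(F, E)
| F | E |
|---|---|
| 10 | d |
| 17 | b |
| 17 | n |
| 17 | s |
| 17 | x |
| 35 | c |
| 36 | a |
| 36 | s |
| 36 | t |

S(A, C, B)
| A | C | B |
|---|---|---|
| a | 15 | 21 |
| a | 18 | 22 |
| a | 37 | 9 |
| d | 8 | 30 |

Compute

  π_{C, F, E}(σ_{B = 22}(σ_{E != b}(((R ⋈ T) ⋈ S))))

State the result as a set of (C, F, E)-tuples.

Natural join on F: {(17, z, 16, a, b), (17, z, 16, a, n), (17, z, 16, a, s), (17, z, 16, a, x), (35, m, 13, x, c), (35, n, 19, w, c), (35, v, 8, r, c), (36, v, 10, r, a), (36, v, 10, r, s), (36, v, 10, r, t)}
Natural join on A: {(17, z, 16, a, b, 15, 21), (17, z, 16, a, b, 18, 22), (17, z, 16, a, b, 37, 9), (17, z, 16, a, n, 15, 21), (17, z, 16, a, n, 18, 22), (17, z, 16, a, n, 37, 9), (17, z, 16, a, s, 15, 21), (17, z, 16, a, s, 18, 22), (17, z, 16, a, s, 37, 9), (17, z, 16, a, x, 15, 21), (17, z, 16, a, x, 18, 22), (17, z, 16, a, x, 37, 9)}
σ[E != b]: keep tuples satisfying E != b → {(17, z, 16, a, n, 15, 21), (17, z, 16, a, n, 18, 22), (17, z, 16, a, n, 37, 9), (17, z, 16, a, s, 15, 21), (17, z, 16, a, s, 18, 22), (17, z, 16, a, s, 37, 9), (17, z, 16, a, x, 15, 21), (17, z, 16, a, x, 18, 22), (17, z, 16, a, x, 37, 9)}
σ[B = 22]: keep tuples satisfying B = 22 → {(17, z, 16, a, n, 18, 22), (17, z, 16, a, s, 18, 22), (17, z, 16, a, x, 18, 22)}
π[C, F, E]: project onto (C, F, E) → {(18, 17, n), (18, 17, s), (18, 17, x)}

{(18, 17, n), (18, 17, s), (18, 17, x)}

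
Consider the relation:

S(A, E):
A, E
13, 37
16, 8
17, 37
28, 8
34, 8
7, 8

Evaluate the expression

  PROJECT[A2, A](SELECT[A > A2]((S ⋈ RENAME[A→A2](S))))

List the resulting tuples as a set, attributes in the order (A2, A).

ρ[A→A2]: schema becomes (A2, E); tuples unchanged.
Joining S and RENAME[A→A2](S) on E yields {(13, 37, 13), (13, 37, 17), (16, 8, 16), (16, 8, 28), (16, 8, 34), (16, 8, 7), (17, 37, 13), (17, 37, 17), (28, 8, 16), (28, 8, 28), (28, 8, 34), (28, 8, 7), (34, 8, 16), (34, 8, 28), (34, 8, 34), (34, 8, 7), (7, 8, 16), (7, 8, 28), (7, 8, 34), (7, 8, 7)}.
Selection A > A2: {(16, 8, 7), (17, 37, 13), (28, 8, 16), (28, 8, 7), (34, 8, 16), (34, 8, 28), (34, 8, 7)}
Projecting to A2, A: {(13, 17), (16, 28), (16, 34), (28, 34), (7, 16), (7, 28), (7, 34)}

{(13, 17), (16, 28), (16, 34), (28, 34), (7, 16), (7, 28), (7, 34)}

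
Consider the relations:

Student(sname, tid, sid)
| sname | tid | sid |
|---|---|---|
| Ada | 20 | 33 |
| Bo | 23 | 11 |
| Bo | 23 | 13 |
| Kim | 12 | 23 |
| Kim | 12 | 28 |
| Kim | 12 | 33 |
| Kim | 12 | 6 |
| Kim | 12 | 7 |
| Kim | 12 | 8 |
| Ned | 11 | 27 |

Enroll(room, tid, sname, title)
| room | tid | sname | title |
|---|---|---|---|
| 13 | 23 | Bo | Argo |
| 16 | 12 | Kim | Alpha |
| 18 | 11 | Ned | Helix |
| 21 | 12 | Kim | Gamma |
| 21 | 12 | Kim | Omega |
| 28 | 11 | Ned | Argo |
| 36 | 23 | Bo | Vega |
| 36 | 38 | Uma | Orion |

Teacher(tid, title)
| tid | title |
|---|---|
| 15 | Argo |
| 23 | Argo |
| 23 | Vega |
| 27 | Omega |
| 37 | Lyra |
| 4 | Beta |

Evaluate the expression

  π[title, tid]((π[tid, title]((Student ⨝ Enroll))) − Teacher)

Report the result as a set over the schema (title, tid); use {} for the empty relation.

{(Alpha, 12), (Argo, 11), (Gamma, 12), (Helix, 11), (Omega, 12)}

Student ⋈ Enroll (natural join on sname, tid): {(Bo, 23, 11, 13, Argo), (Bo, 23, 11, 36, Vega), (Bo, 23, 13, 13, Argo), (Bo, 23, 13, 36, Vega), (Kim, 12, 23, 16, Alpha), (Kim, 12, 23, 21, Gamma), (Kim, 12, 23, 21, Omega), (Kim, 12, 28, 16, Alpha), (Kim, 12, 28, 21, Gamma), (Kim, 12, 28, 21, Omega), (Kim, 12, 33, 16, Alpha), (Kim, 12, 33, 21, Gamma), (Kim, 12, 33, 21, Omega), (Kim, 12, 6, 16, Alpha), (Kim, 12, 6, 21, Gamma), (Kim, 12, 6, 21, Omega), (Kim, 12, 7, 16, Alpha), (Kim, 12, 7, 21, Gamma), (Kim, 12, 7, 21, Omega), (Kim, 12, 8, 16, Alpha), (Kim, 12, 8, 21, Gamma), (Kim, 12, 8, 21, Omega), (Ned, 11, 27, 18, Helix), (Ned, 11, 27, 28, Argo)}
π_{tid, title} gives {(11, Argo), (11, Helix), (12, Alpha), (12, Gamma), (12, Omega), (23, Argo), (23, Vega)} (17 duplicate(s) eliminated).
Set difference of the two operands is {(11, Argo), (11, Helix), (12, Alpha), (12, Gamma), (12, Omega)}.
π_{title, tid} gives {(Alpha, 12), (Argo, 11), (Gamma, 12), (Helix, 11), (Omega, 12)}.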